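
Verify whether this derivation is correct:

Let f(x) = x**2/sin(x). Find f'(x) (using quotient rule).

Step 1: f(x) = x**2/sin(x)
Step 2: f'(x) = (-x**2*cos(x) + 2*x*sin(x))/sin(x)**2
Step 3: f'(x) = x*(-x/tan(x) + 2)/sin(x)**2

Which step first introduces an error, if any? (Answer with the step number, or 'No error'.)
Step 3

Step 3 is incorrect due to a wrong exponent.
The step shows: x*(-x/tan(x) + 2)/sin(x)**2
The correct value should be: x*(-x/tan(x) + 2)/sin(x)

Explanation: The exponent -1 on sin(x) was incorrectly written as -2: the term x*(-x/tan(x) + 2)/sin(x) was incorrectly written as x*(-x/tan(x) + 2)/sin(x)**2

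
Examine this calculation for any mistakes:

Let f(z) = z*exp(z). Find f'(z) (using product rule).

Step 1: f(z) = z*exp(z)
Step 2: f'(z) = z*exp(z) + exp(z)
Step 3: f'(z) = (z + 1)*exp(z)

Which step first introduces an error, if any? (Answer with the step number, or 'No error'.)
No error

All steps in this derivation are correct.
The final answer f'(z) = (z + 1)*exp(z) is valid.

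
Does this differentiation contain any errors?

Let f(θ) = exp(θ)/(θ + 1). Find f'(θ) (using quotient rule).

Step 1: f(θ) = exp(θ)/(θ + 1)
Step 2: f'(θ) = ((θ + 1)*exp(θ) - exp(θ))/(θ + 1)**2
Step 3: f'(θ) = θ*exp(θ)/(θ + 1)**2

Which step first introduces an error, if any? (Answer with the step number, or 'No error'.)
No error

All steps in this derivation are correct.
The final answer f'(θ) = θ*exp(θ)/(θ + 1)**2 is valid.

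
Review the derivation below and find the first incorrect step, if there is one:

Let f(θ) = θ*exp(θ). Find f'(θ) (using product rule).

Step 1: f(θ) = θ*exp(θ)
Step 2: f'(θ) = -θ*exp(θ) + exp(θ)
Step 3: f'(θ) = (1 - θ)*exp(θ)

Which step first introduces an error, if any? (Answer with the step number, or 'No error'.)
Step 2

Step 2 is incorrect due to a sign flip.
The step shows: -θ*exp(θ) + exp(θ)
The correct value should be: θ*exp(θ) + exp(θ)

Explanation: The sign of one term was flipped: the term θ*exp(θ) was incorrectly written as -θ*exp(θ)
The later steps are derived from this incorrect expression, so the error originates in Step 2.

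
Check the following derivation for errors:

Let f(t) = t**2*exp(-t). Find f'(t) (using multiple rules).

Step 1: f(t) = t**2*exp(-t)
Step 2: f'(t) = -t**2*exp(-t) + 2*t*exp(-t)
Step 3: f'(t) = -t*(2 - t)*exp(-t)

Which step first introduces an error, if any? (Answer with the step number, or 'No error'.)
Step 3

Step 3 is incorrect due to a sign flip.
The step shows: -t*(2 - t)*exp(-t)
The correct value should be: t*(2 - t)*exp(-t)

Explanation: The sign of the whole expression was flipped: the term t*(2 - t)*exp(-t) was incorrectly written as -t*(2 - t)*exp(-t)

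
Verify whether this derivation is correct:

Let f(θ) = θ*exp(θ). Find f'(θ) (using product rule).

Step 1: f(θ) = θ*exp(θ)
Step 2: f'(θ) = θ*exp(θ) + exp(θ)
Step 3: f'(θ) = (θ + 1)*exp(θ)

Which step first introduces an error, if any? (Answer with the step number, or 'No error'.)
No error

All steps in this derivation are correct.
The final answer f'(θ) = (θ + 1)*exp(θ) is valid.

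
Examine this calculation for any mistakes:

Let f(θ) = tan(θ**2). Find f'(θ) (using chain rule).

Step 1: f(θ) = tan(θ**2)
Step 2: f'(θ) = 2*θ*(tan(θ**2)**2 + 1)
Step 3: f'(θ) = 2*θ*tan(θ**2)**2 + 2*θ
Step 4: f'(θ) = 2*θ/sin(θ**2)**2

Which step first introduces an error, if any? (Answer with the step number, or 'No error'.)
Step 4

Step 4 is incorrect due to a wrong trig function.
The step shows: 2*θ/sin(θ**2)**2
The correct value should be: 2*θ/cos(θ**2)**2

Explanation: cos(θ**2) was incorrectly written as sin(θ**2): the term 2*θ/cos(θ**2)**2 was incorrectly written as 2*θ/sin(θ**2)**2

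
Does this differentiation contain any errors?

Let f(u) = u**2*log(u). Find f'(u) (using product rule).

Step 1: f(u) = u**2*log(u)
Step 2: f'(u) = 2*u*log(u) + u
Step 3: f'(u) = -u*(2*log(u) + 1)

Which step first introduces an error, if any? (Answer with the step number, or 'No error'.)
Step 3

Step 3 is incorrect due to a sign flip.
The step shows: -u*(2*log(u) + 1)
The correct value should be: u*(2*log(u) + 1)

Explanation: The sign of the whole expression was flipped: the term u*(2*log(u) + 1) was incorrectly written as -u*(2*log(u) + 1)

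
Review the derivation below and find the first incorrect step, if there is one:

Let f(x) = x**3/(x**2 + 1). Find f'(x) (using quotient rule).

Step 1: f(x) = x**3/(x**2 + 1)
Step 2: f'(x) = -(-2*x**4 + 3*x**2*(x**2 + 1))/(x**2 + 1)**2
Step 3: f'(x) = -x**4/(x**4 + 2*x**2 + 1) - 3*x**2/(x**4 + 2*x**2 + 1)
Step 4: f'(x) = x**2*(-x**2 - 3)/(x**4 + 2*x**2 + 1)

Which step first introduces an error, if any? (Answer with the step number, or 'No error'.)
Step 2

Step 2 is incorrect due to a sign flip.
The step shows: -(-2*x**4 + 3*x**2*(x**2 + 1))/(x**2 + 1)**2
The correct value should be: (-2*x**4 + 3*x**2*(x**2 + 1))/(x**2 + 1)**2

Explanation: The sign of the whole expression was flipped: the term (-2*x**4 + 3*x**2*(x**2 + 1))/(x**2 + 1)**2 was incorrectly written as -(-2*x**4 + 3*x**2*(x**2 + 1))/(x**2 + 1)**2
The later steps are derived from this incorrect expression, so the error originates in Step 2.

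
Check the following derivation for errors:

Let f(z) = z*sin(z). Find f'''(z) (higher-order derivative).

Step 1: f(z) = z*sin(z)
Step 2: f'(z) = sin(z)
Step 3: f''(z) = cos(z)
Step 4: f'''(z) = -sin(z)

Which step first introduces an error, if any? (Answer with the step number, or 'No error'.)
Step 2

Step 2 is incorrect due to a dropped term.
The step shows: sin(z)
The correct value should be: z*cos(z) + sin(z)

Explanation: A term was dropped: the term z*cos(z) was incorrectly omitted
The later steps are derived from this incorrect expression, so the error originates in Step 2.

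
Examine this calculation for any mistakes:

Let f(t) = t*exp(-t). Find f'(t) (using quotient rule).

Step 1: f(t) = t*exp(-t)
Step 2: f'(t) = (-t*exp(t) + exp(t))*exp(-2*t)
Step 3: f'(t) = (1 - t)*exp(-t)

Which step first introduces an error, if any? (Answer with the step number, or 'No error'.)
No error

All steps in this derivation are correct.
The final answer f'(t) = (1 - t)*exp(-t) is valid.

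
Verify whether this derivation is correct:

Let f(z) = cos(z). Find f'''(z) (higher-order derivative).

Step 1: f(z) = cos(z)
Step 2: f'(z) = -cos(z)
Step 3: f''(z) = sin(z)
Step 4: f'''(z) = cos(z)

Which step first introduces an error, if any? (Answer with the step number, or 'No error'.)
Step 2

Step 2 is incorrect due to a wrong trig function.
The step shows: -cos(z)
The correct value should be: -sin(z)

Explanation: sin(z) was incorrectly written as cos(z): the term -sin(z) was incorrectly written as -cos(z)
The later steps are derived from this incorrect expression, so the error originates in Step 2.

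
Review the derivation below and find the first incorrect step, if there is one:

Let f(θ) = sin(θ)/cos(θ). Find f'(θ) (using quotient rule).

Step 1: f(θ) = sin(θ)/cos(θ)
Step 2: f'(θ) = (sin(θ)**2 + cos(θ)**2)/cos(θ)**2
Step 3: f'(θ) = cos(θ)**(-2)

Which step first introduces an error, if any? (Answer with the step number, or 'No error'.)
No error

All steps in this derivation are correct.
The final answer f'(θ) = cos(θ)**(-2) is valid.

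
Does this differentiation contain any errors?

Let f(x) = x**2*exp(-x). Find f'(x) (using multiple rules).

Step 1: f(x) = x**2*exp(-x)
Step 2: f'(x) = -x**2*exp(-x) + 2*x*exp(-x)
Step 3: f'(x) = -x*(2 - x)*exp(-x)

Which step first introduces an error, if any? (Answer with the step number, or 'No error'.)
Step 3

Step 3 is incorrect due to a sign flip.
The step shows: -x*(2 - x)*exp(-x)
The correct value should be: x*(2 - x)*exp(-x)

Explanation: The sign of the whole expression was flipped: the term x*(2 - x)*exp(-x) was incorrectly written as -x*(2 - x)*exp(-x)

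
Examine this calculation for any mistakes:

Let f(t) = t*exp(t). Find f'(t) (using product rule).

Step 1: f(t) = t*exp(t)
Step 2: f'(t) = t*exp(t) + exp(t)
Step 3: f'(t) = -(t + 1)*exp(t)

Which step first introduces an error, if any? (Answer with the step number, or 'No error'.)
Step 3

Step 3 is incorrect due to a sign flip.
The step shows: -(t + 1)*exp(t)
The correct value should be: (t + 1)*exp(t)

Explanation: The sign of the whole expression was flipped: the term (t + 1)*exp(t) was incorrectly written as -(t + 1)*exp(t)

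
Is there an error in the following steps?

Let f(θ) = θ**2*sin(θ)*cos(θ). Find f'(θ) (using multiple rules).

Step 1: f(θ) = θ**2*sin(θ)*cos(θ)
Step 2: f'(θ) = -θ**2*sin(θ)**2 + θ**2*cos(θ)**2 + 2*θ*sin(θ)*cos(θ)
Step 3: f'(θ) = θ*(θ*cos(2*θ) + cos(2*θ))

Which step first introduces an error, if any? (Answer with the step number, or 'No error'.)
Step 3

Step 3 is incorrect due to a wrong trig function.
The step shows: θ*(θ*cos(2*θ) + cos(2*θ))
The correct value should be: θ*(θ*cos(2*θ) + sin(2*θ))

Explanation: sin(2*θ) was incorrectly written as cos(2*θ): the term θ*(θ*cos(2*θ) + sin(2*θ)) was incorrectly written as θ*(θ*cos(2*θ) + cos(2*θ))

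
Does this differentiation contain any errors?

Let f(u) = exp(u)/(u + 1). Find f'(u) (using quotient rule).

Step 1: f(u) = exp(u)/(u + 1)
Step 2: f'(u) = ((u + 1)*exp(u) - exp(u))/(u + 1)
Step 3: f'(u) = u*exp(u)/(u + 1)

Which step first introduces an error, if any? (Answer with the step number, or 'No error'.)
Step 2

Step 2 is incorrect due to a wrong exponent.
The step shows: ((u + 1)*exp(u) - exp(u))/(u + 1)
The correct value should be: ((u + 1)*exp(u) - exp(u))/(u + 1)**2

Explanation: The exponent -2 on u + 1 was incorrectly written as -1: the term ((u + 1)*exp(u) - exp(u))/(u + 1)**2 was incorrectly written as ((u + 1)*exp(u) - exp(u))/(u + 1)
The later steps are derived from this incorrect expression, so the error originates in Step 2.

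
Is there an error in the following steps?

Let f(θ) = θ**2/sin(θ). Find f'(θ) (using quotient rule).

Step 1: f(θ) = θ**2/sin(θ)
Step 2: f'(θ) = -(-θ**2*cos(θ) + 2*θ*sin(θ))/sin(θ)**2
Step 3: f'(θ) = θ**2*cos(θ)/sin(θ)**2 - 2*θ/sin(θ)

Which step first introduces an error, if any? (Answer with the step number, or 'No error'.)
Step 2

Step 2 is incorrect due to a sign flip.
The step shows: -(-θ**2*cos(θ) + 2*θ*sin(θ))/sin(θ)**2
The correct value should be: (-θ**2*cos(θ) + 2*θ*sin(θ))/sin(θ)**2

Explanation: The sign of the whole expression was flipped: the term (-θ**2*cos(θ) + 2*θ*sin(θ))/sin(θ)**2 was incorrectly written as -(-θ**2*cos(θ) + 2*θ*sin(θ))/sin(θ)**2
The later steps are derived from this incorrect expression, so the error originates in Step 2.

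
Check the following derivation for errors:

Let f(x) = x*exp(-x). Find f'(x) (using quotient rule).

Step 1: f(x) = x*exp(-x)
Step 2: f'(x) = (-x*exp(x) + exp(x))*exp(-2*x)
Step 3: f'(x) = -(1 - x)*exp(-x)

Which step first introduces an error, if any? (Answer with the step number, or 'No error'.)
Step 3

Step 3 is incorrect due to a sign flip.
The step shows: -(1 - x)*exp(-x)
The correct value should be: (1 - x)*exp(-x)

Explanation: The sign of the whole expression was flipped: the term (1 - x)*exp(-x) was incorrectly written as -(1 - x)*exp(-x)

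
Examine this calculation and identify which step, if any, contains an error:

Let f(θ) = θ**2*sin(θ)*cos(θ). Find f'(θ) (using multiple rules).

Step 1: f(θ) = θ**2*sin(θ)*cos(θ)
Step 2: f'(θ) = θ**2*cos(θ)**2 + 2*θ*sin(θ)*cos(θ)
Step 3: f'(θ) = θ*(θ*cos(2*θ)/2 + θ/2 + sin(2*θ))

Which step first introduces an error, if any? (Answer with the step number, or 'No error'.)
Step 2

Step 2 is incorrect due to a dropped term.
The step shows: θ**2*cos(θ)**2 + 2*θ*sin(θ)*cos(θ)
The correct value should be: -θ**2*sin(θ)**2 + θ**2*cos(θ)**2 + 2*θ*sin(θ)*cos(θ)

Explanation: A term was dropped: the term -θ**2*sin(θ)**2 was incorrectly omitted
The later steps are derived from this incorrect expression, so the error originates in Step 2.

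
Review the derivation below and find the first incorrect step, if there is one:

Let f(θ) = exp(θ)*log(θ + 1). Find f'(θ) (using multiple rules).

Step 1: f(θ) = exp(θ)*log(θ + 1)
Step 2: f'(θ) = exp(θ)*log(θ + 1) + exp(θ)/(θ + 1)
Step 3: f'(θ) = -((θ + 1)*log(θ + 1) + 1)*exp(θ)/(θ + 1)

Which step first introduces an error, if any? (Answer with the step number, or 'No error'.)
Step 3

Step 3 is incorrect due to a sign flip.
The step shows: -((θ + 1)*log(θ + 1) + 1)*exp(θ)/(θ + 1)
The correct value should be: ((θ + 1)*log(θ + 1) + 1)*exp(θ)/(θ + 1)

Explanation: The sign of the whole expression was flipped: the term ((θ + 1)*log(θ + 1) + 1)*exp(θ)/(θ + 1) was incorrectly written as -((θ + 1)*log(θ + 1) + 1)*exp(θ)/(θ + 1)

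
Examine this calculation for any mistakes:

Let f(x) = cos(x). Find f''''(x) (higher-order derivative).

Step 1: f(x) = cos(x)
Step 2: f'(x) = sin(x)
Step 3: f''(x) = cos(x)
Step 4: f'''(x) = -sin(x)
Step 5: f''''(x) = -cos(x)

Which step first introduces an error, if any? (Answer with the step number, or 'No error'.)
Step 2

Step 2 is incorrect due to a sign flip.
The step shows: sin(x)
The correct value should be: -sin(x)

Explanation: The sign of the whole expression was flipped: the term -sin(x) was incorrectly written as sin(x)
The later steps are derived from this incorrect expression, so the error originates in Step 2.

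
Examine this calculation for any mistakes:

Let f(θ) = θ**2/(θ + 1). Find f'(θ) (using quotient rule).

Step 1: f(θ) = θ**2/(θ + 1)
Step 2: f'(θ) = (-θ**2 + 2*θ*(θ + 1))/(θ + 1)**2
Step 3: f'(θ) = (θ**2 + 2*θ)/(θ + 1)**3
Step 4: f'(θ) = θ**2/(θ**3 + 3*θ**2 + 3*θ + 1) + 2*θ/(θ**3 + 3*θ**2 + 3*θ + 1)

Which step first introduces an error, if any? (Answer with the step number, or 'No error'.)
Step 3

Step 3 is incorrect due to a wrong exponent.
The step shows: (θ**2 + 2*θ)/(θ + 1)**3
The correct value should be: (θ**2 + 2*θ)/(θ + 1)**2

Explanation: The exponent -2 on θ + 1 was incorrectly written as -3: the term (θ**2 + 2*θ)/(θ + 1)**2 was incorrectly written as (θ**2 + 2*θ)/(θ + 1)**3
The later steps are derived from this incorrect expression, so the error originates in Step 3.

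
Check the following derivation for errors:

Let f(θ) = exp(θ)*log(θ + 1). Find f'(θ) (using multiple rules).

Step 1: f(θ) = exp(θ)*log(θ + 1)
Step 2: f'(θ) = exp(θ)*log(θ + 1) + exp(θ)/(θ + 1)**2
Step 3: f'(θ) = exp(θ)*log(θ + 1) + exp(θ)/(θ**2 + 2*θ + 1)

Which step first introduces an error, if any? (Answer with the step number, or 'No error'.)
Step 2

Step 2 is incorrect due to a wrong exponent.
The step shows: exp(θ)*log(θ + 1) + exp(θ)/(θ + 1)**2
The correct value should be: exp(θ)*log(θ + 1) + exp(θ)/(θ + 1)

Explanation: The exponent -1 on θ + 1 was incorrectly written as -2: the term exp(θ)/(θ + 1) was incorrectly written as exp(θ)/(θ + 1)**2
The later steps are derived from this incorrect expression, so the error originates in Step 2.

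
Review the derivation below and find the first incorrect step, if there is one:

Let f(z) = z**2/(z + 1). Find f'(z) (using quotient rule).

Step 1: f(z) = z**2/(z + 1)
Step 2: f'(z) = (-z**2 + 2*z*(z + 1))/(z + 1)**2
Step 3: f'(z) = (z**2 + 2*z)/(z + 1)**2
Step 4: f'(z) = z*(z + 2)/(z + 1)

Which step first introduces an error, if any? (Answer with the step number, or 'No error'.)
Step 4

Step 4 is incorrect due to a wrong exponent.
The step shows: z*(z + 2)/(z + 1)
The correct value should be: z*(z + 2)/(z + 1)**2

Explanation: The exponent -2 on z + 1 was incorrectly written as -1: the term z*(z + 2)/(z + 1)**2 was incorrectly written as z*(z + 2)/(z + 1)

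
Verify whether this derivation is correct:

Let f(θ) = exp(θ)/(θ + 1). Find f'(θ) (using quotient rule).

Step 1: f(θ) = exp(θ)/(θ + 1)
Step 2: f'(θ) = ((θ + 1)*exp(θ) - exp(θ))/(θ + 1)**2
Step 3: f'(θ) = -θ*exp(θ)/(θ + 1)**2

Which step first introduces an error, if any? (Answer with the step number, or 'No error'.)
Step 3

Step 3 is incorrect due to a sign flip.
The step shows: -θ*exp(θ)/(θ + 1)**2
The correct value should be: θ*exp(θ)/(θ + 1)**2

Explanation: The sign of the whole expression was flipped: the term θ*exp(θ)/(θ + 1)**2 was incorrectly written as -θ*exp(θ)/(θ + 1)**2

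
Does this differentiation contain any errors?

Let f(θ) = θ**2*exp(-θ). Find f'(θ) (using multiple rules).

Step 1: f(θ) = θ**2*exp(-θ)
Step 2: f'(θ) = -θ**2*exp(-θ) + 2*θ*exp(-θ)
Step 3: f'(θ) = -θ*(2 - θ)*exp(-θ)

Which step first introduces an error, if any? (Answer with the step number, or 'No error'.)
Step 3

Step 3 is incorrect due to a sign flip.
The step shows: -θ*(2 - θ)*exp(-θ)
The correct value should be: θ*(2 - θ)*exp(-θ)

Explanation: The sign of the whole expression was flipped: the term θ*(2 - θ)*exp(-θ) was incorrectly written as -θ*(2 - θ)*exp(-θ)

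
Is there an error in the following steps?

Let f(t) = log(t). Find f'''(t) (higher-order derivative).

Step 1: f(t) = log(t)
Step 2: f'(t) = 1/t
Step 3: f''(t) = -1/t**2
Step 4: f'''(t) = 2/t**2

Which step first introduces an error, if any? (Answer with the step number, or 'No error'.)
Step 4

Step 4 is incorrect due to a wrong exponent.
The step shows: 2/t**2
The correct value should be: 2/t**3

Explanation: The exponent -3 on t was incorrectly written as -2: the term 2/t**3 was incorrectly written as 2/t**2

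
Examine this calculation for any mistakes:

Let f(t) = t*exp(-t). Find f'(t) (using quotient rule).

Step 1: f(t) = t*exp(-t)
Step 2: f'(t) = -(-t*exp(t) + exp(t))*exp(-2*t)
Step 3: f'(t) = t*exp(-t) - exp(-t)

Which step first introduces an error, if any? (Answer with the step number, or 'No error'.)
Step 2

Step 2 is incorrect due to a sign flip.
The step shows: -(-t*exp(t) + exp(t))*exp(-2*t)
The correct value should be: (-t*exp(t) + exp(t))*exp(-2*t)

Explanation: The sign of the whole expression was flipped: the term (-t*exp(t) + exp(t))*exp(-2*t) was incorrectly written as -(-t*exp(t) + exp(t))*exp(-2*t)
The later steps are derived from this incorrect expression, so the error originates in Step 2.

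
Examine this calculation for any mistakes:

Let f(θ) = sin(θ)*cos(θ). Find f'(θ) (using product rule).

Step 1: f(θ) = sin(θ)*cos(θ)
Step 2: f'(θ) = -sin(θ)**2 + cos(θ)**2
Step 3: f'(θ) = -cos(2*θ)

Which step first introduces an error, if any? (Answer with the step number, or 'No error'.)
Step 3

Step 3 is incorrect due to a sign flip.
The step shows: -cos(2*θ)
The correct value should be: cos(2*θ)

Explanation: The sign of the whole expression was flipped: the term cos(2*θ) was incorrectly written as -cos(2*θ)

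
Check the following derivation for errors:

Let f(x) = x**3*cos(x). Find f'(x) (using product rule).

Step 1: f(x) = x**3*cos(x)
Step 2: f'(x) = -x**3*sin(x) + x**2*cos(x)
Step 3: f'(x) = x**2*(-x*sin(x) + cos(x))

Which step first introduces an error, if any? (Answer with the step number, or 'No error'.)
Step 2

Step 2 is incorrect due to a wrong coefficient.
The step shows: -x**3*sin(x) + x**2*cos(x)
The correct value should be: -x**3*sin(x) + 3*x**2*cos(x)

Explanation: The coefficient 3 was incorrectly written as 1: the term 3*x**2*cos(x) was incorrectly written as x**2*cos(x)
The later steps are derived from this incorrect expression, so the error originates in Step 2.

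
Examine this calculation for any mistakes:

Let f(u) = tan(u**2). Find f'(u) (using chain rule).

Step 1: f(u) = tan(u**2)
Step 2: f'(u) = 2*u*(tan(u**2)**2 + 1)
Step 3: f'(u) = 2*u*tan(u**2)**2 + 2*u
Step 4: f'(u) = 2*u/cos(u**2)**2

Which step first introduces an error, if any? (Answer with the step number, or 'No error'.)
No error

All steps in this derivation are correct.
The final answer f'(u) = 2*u/cos(u**2)**2 is valid.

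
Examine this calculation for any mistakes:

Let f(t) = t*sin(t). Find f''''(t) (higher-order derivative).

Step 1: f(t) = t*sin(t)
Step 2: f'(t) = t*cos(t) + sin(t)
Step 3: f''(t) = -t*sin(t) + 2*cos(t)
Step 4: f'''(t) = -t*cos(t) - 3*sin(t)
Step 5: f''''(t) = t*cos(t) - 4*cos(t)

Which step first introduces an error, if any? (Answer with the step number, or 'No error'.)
Step 5

Step 5 is incorrect due to a wrong trig function.
The step shows: t*cos(t) - 4*cos(t)
The correct value should be: t*sin(t) - 4*cos(t)

Explanation: sin(t) was incorrectly written as cos(t): the term t*sin(t) was incorrectly written as t*cos(t)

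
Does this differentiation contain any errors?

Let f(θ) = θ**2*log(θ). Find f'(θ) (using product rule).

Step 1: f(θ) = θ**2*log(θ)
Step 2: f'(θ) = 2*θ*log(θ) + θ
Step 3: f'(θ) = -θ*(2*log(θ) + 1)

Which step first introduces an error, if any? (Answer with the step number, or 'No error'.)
Step 3

Step 3 is incorrect due to a sign flip.
The step shows: -θ*(2*log(θ) + 1)
The correct value should be: θ*(2*log(θ) + 1)

Explanation: The sign of the whole expression was flipped: the term θ*(2*log(θ) + 1) was incorrectly written as -θ*(2*log(θ) + 1)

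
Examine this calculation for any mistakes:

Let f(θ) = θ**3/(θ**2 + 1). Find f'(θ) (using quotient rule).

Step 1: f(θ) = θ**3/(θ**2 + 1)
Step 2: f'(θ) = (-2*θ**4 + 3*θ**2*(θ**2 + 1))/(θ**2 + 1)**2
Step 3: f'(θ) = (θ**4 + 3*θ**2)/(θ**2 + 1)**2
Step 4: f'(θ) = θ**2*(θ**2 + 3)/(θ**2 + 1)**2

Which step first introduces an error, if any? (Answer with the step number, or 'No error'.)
No error

All steps in this derivation are correct.
The final answer f'(θ) = θ**2*(θ**2 + 3)/(θ**2 + 1)**2 is valid.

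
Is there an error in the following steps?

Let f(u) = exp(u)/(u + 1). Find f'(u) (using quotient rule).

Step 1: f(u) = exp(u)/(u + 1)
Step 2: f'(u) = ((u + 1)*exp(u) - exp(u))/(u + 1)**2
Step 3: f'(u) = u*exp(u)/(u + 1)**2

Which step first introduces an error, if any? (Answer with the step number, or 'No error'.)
No error

All steps in this derivation are correct.
The final answer f'(u) = u*exp(u)/(u + 1)**2 is valid.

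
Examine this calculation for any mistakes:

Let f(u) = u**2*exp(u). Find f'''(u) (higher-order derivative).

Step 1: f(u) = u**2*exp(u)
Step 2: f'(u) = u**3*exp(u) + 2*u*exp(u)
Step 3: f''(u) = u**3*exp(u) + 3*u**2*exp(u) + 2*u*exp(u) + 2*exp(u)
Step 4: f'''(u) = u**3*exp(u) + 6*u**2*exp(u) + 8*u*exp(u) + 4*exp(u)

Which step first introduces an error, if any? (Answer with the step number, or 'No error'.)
Step 2

Step 2 is incorrect due to a wrong exponent.
The step shows: u**3*exp(u) + 2*u*exp(u)
The correct value should be: u**2*exp(u) + 2*u*exp(u)

Explanation: The exponent 2 on u was incorrectly written as 3: the term u**2*exp(u) was incorrectly written as u**3*exp(u)
The later steps are derived from this incorrect expression, so the error originates in Step 2.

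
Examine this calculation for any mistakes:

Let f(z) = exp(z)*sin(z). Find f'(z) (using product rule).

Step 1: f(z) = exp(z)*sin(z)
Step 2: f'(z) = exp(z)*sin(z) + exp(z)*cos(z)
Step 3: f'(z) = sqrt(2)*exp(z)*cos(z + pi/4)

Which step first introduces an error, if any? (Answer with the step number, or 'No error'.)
Step 3

Step 3 is incorrect due to a wrong trig function.
The step shows: sqrt(2)*exp(z)*cos(z + pi/4)
The correct value should be: sqrt(2)*exp(z)*sin(z + pi/4)

Explanation: sin(z + pi/4) was incorrectly written as cos(z + pi/4): the term sqrt(2)*exp(z)*sin(z + pi/4) was incorrectly written as sqrt(2)*exp(z)*cos(z + pi/4)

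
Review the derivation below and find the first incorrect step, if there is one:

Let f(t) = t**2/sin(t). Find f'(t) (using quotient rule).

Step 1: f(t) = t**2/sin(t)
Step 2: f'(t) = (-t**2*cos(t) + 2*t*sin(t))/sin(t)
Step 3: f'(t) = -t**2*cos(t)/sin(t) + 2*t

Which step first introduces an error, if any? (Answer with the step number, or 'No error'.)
Step 2

Step 2 is incorrect due to a wrong exponent.
The step shows: (-t**2*cos(t) + 2*t*sin(t))/sin(t)
The correct value should be: (-t**2*cos(t) + 2*t*sin(t))/sin(t)**2

Explanation: The exponent -2 on sin(t) was incorrectly written as -1: the term (-t**2*cos(t) + 2*t*sin(t))/sin(t)**2 was incorrectly written as (-t**2*cos(t) + 2*t*sin(t))/sin(t)
The later steps are derived from this incorrect expression, so the error originates in Step 2.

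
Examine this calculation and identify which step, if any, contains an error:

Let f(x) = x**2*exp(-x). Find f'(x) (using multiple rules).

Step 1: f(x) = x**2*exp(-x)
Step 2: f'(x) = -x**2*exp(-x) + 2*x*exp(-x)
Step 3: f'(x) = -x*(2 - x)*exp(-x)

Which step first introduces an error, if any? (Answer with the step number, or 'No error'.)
Step 3

Step 3 is incorrect due to a sign flip.
The step shows: -x*(2 - x)*exp(-x)
The correct value should be: x*(2 - x)*exp(-x)

Explanation: The sign of the whole expression was flipped: the term x*(2 - x)*exp(-x) was incorrectly written as -x*(2 - x)*exp(-x)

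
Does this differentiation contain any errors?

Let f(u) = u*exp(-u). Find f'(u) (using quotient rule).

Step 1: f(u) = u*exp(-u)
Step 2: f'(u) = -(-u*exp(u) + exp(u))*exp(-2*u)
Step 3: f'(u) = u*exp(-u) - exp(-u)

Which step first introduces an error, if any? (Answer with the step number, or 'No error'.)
Step 2

Step 2 is incorrect due to a sign flip.
The step shows: -(-u*exp(u) + exp(u))*exp(-2*u)
The correct value should be: (-u*exp(u) + exp(u))*exp(-2*u)

Explanation: The sign of the whole expression was flipped: the term (-u*exp(u) + exp(u))*exp(-2*u) was incorrectly written as -(-u*exp(u) + exp(u))*exp(-2*u)
The later steps are derived from this incorrect expression, so the error originates in Step 2.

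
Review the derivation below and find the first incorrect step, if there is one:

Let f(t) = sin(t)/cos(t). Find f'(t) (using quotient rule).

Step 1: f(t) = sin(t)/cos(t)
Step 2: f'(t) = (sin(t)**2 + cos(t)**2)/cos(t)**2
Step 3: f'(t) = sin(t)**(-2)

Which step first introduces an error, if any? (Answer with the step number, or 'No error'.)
Step 3

Step 3 is incorrect due to a wrong trig function.
The step shows: sin(t)**(-2)
The correct value should be: cos(t)**(-2)

Explanation: cos(t) was incorrectly written as sin(t): the term cos(t)**(-2) was incorrectly written as sin(t)**(-2)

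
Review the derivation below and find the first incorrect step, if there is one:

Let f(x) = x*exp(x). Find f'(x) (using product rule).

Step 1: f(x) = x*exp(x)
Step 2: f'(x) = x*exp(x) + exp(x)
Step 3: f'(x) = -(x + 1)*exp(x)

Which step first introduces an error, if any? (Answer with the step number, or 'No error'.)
Step 3

Step 3 is incorrect due to a sign flip.
The step shows: -(x + 1)*exp(x)
The correct value should be: (x + 1)*exp(x)

Explanation: The sign of the whole expression was flipped: the term (x + 1)*exp(x) was incorrectly written as -(x + 1)*exp(x)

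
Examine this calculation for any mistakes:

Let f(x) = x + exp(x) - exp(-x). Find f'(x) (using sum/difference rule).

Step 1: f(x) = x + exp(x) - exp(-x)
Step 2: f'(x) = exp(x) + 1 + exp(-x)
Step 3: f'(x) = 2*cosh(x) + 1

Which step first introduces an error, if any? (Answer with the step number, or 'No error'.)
No error

All steps in this derivation are correct.
The final answer f'(x) = 2*cosh(x) + 1 is valid.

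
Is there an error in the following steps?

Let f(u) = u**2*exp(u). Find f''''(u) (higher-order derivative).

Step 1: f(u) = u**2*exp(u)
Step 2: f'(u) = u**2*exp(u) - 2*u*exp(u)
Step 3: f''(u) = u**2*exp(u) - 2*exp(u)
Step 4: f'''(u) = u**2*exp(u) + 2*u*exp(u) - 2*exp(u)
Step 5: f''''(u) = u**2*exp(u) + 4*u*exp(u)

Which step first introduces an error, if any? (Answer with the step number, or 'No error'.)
Step 2

Step 2 is incorrect due to a sign flip.
The step shows: u**2*exp(u) - 2*u*exp(u)
The correct value should be: u**2*exp(u) + 2*u*exp(u)

Explanation: The sign of one term was flipped: the term 2*u*exp(u) was incorrectly written as -2*u*exp(u)
The later steps are derived from this incorrect expression, so the error originates in Step 2.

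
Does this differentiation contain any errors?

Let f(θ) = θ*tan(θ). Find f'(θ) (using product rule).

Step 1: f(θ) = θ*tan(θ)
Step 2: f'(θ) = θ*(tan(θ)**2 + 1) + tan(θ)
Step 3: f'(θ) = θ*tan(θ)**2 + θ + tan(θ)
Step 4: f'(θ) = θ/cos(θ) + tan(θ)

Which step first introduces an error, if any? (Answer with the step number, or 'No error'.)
Step 4

Step 4 is incorrect due to a wrong exponent.
The step shows: θ/cos(θ) + tan(θ)
The correct value should be: θ/cos(θ)**2 + tan(θ)

Explanation: The exponent -2 on cos(θ) was incorrectly written as -1: the term θ/cos(θ)**2 was incorrectly written as θ/cos(θ)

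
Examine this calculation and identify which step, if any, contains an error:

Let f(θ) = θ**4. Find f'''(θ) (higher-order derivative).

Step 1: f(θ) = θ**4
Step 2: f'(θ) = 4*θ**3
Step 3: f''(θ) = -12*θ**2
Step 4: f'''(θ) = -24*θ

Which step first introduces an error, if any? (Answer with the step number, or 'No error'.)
Step 3

Step 3 is incorrect due to a sign flip.
The step shows: -12*θ**2
The correct value should be: 12*θ**2

Explanation: The sign of the whole expression was flipped: the term 12*θ**2 was incorrectly written as -12*θ**2
The later steps are derived from this incorrect expression, so the error originates in Step 3.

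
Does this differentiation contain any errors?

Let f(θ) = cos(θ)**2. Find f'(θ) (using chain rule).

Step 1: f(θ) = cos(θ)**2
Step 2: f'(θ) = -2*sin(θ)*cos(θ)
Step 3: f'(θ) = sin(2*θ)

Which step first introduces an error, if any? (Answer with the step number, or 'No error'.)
Step 3

Step 3 is incorrect due to a sign flip.
The step shows: sin(2*θ)
The correct value should be: -sin(2*θ)

Explanation: The sign of the whole expression was flipped: the term -sin(2*θ) was incorrectly written as sin(2*θ)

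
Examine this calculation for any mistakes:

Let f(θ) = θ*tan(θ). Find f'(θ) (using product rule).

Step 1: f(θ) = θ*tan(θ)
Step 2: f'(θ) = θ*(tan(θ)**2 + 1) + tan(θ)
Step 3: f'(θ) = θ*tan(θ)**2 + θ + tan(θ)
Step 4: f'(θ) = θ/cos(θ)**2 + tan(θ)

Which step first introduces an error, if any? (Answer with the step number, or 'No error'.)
No error

All steps in this derivation are correct.
The final answer f'(θ) = θ/cos(θ)**2 + tan(θ) is valid.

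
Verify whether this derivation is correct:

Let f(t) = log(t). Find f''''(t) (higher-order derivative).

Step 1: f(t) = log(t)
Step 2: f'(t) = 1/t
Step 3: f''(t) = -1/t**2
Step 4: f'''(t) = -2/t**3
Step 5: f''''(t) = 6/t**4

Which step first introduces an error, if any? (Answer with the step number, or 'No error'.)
Step 4

Step 4 is incorrect due to a sign flip.
The step shows: -2/t**3
The correct value should be: 2/t**3

Explanation: The sign of the whole expression was flipped: the term 2/t**3 was incorrectly written as -2/t**3
The later steps are derived from this incorrect expression, so the error originates in Step 4.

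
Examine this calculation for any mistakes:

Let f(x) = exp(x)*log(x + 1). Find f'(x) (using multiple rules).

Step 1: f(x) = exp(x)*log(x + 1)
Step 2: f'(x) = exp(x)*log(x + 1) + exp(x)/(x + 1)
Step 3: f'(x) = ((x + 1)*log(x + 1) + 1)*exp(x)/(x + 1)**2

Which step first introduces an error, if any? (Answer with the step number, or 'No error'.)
Step 3

Step 3 is incorrect due to a wrong exponent.
The step shows: ((x + 1)*log(x + 1) + 1)*exp(x)/(x + 1)**2
The correct value should be: ((x + 1)*log(x + 1) + 1)*exp(x)/(x + 1)

Explanation: The exponent -1 on x + 1 was incorrectly written as -2: the term ((x + 1)*log(x + 1) + 1)*exp(x)/(x + 1) was incorrectly written as ((x + 1)*log(x + 1) + 1)*exp(x)/(x + 1)**2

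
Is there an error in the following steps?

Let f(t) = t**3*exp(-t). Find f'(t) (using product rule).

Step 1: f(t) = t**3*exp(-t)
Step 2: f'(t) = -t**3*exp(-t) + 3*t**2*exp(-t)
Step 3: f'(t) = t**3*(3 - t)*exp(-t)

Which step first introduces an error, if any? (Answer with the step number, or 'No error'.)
Step 3

Step 3 is incorrect due to a wrong exponent.
The step shows: t**3*(3 - t)*exp(-t)
The correct value should be: t**2*(3 - t)*exp(-t)

Explanation: The exponent 2 on t was incorrectly written as 3: the term t**2*(3 - t)*exp(-t) was incorrectly written as t**3*(3 - t)*exp(-t)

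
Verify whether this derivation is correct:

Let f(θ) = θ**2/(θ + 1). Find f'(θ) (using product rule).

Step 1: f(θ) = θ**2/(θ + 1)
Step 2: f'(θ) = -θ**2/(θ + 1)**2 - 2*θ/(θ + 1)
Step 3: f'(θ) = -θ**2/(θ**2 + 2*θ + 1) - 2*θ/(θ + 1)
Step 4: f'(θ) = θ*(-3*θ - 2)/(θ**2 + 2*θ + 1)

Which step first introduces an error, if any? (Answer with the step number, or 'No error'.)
Step 2

Step 2 is incorrect due to a sign flip.
The step shows: -θ**2/(θ + 1)**2 - 2*θ/(θ + 1)
The correct value should be: -θ**2/(θ + 1)**2 + 2*θ/(θ + 1)

Explanation: The sign of one term was flipped: the term 2*θ/(θ + 1) was incorrectly written as -2*θ/(θ + 1)
The later steps are derived from this incorrect expression, so the error originates in Step 2.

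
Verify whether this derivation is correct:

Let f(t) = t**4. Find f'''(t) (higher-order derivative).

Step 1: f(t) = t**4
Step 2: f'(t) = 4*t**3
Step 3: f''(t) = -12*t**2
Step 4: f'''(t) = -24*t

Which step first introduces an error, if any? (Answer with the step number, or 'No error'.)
Step 3

Step 3 is incorrect due to a sign flip.
The step shows: -12*t**2
The correct value should be: 12*t**2

Explanation: The sign of the whole expression was flipped: the term 12*t**2 was incorrectly written as -12*t**2
The later steps are derived from this incorrect expression, so the error originates in Step 3.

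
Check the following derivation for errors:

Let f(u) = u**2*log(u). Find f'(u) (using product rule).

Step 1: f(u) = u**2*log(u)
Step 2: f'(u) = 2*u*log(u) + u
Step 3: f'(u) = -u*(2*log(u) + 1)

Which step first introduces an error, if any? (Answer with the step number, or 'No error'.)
Step 3

Step 3 is incorrect due to a sign flip.
The step shows: -u*(2*log(u) + 1)
The correct value should be: u*(2*log(u) + 1)

Explanation: The sign of the whole expression was flipped: the term u*(2*log(u) + 1) was incorrectly written as -u*(2*log(u) + 1)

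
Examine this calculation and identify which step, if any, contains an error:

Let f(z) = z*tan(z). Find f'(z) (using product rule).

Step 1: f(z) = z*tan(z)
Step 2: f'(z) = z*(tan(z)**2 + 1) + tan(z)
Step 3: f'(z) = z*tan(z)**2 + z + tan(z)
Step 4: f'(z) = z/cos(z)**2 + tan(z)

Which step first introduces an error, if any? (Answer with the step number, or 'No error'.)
No error

All steps in this derivation are correct.
The final answer f'(z) = z/cos(z)**2 + tan(z) is valid.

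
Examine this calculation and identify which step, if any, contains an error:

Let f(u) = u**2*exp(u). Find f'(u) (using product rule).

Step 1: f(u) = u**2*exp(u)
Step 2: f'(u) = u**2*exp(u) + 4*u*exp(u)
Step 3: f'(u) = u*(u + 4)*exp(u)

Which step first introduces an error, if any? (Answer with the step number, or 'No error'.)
Step 2

Step 2 is incorrect due to a wrong coefficient.
The step shows: u**2*exp(u) + 4*u*exp(u)
The correct value should be: u**2*exp(u) + 2*u*exp(u)

Explanation: The coefficient 2 was incorrectly written as 4: the term 2*u*exp(u) was incorrectly written as 4*u*exp(u)
The later steps are derived from this incorrect expression, so the error originates in Step 2.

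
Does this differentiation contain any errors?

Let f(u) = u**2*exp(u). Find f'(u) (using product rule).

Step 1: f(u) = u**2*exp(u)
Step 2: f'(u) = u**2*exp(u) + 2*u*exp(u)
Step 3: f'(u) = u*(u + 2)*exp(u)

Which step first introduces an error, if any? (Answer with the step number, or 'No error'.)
No error

All steps in this derivation are correct.
The final answer f'(u) = u*(u + 2)*exp(u) is valid.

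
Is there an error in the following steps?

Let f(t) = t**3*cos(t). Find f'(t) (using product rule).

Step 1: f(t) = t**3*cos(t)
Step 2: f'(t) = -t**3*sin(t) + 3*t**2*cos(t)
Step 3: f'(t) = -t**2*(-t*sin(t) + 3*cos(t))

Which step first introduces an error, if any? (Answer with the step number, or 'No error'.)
Step 3

Step 3 is incorrect due to a sign flip.
The step shows: -t**2*(-t*sin(t) + 3*cos(t))
The correct value should be: t**2*(-t*sin(t) + 3*cos(t))

Explanation: The sign of the whole expression was flipped: the term t**2*(-t*sin(t) + 3*cos(t)) was incorrectly written as -t**2*(-t*sin(t) + 3*cos(t))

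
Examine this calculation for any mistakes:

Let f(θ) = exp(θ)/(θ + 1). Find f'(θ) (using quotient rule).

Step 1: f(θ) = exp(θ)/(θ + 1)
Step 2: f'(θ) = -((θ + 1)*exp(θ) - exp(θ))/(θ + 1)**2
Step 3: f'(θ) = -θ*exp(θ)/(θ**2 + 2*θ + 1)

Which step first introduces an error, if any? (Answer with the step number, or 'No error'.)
Step 2

Step 2 is incorrect due to a sign flip.
The step shows: -((θ + 1)*exp(θ) - exp(θ))/(θ + 1)**2
The correct value should be: ((θ + 1)*exp(θ) - exp(θ))/(θ + 1)**2

Explanation: The sign of the whole expression was flipped: the term ((θ + 1)*exp(θ) - exp(θ))/(θ + 1)**2 was incorrectly written as -((θ + 1)*exp(θ) - exp(θ))/(θ + 1)**2
The later steps are derived from this incorrect expression, so the error originates in Step 2.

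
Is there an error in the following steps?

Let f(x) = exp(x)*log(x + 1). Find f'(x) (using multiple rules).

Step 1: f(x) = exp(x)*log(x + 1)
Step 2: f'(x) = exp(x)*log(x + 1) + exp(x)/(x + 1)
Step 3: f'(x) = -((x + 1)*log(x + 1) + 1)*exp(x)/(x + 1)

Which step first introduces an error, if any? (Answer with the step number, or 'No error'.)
Step 3

Step 3 is incorrect due to a sign flip.
The step shows: -((x + 1)*log(x + 1) + 1)*exp(x)/(x + 1)
The correct value should be: ((x + 1)*log(x + 1) + 1)*exp(x)/(x + 1)

Explanation: The sign of the whole expression was flipped: the term ((x + 1)*log(x + 1) + 1)*exp(x)/(x + 1) was incorrectly written as -((x + 1)*log(x + 1) + 1)*exp(x)/(x + 1)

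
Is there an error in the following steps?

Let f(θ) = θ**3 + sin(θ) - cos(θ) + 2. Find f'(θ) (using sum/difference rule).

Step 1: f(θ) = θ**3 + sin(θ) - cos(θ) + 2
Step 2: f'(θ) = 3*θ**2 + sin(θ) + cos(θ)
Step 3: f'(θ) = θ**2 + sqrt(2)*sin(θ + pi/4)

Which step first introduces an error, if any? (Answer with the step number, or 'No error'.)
Step 3

Step 3 is incorrect due to a wrong coefficient.
The step shows: θ**2 + sqrt(2)*sin(θ + pi/4)
The correct value should be: 3*θ**2 + sqrt(2)*sin(θ + pi/4)

Explanation: The coefficient 3 was incorrectly written as 1: the term 3*θ**2 was incorrectly written as θ**2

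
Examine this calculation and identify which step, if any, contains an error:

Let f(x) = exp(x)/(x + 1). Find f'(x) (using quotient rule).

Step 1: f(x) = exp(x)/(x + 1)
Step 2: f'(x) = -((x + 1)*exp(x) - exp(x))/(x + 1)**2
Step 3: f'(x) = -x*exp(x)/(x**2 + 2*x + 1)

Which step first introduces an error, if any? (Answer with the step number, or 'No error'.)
Step 2

Step 2 is incorrect due to a sign flip.
The step shows: -((x + 1)*exp(x) - exp(x))/(x + 1)**2
The correct value should be: ((x + 1)*exp(x) - exp(x))/(x + 1)**2

Explanation: The sign of the whole expression was flipped: the term ((x + 1)*exp(x) - exp(x))/(x + 1)**2 was incorrectly written as -((x + 1)*exp(x) - exp(x))/(x + 1)**2
The later steps are derived from this incorrect expression, so the error originates in Step 2.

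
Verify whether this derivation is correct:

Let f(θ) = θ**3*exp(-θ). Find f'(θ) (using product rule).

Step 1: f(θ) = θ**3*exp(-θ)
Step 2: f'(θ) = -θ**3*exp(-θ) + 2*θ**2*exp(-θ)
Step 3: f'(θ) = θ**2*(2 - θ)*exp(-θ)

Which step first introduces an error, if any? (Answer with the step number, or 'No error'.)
Step 2

Step 2 is incorrect due to a wrong coefficient.
The step shows: -θ**3*exp(-θ) + 2*θ**2*exp(-θ)
The correct value should be: -θ**3*exp(-θ) + 3*θ**2*exp(-θ)

Explanation: The coefficient 3 was incorrectly written as 2: the term 3*θ**2*exp(-θ) was incorrectly written as 2*θ**2*exp(-θ)
The later steps are derived from this incorrect expression, so the error originates in Step 2.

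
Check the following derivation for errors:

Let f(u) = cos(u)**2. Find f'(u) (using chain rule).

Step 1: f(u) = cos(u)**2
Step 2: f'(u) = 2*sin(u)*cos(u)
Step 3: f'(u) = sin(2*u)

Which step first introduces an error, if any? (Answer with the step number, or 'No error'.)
Step 2

Step 2 is incorrect due to a sign flip.
The step shows: 2*sin(u)*cos(u)
The correct value should be: -2*sin(u)*cos(u)

Explanation: The sign of the whole expression was flipped: the term -2*sin(u)*cos(u) was incorrectly written as 2*sin(u)*cos(u)
The later steps are derived from this incorrect expression, so the error originates in Step 2.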